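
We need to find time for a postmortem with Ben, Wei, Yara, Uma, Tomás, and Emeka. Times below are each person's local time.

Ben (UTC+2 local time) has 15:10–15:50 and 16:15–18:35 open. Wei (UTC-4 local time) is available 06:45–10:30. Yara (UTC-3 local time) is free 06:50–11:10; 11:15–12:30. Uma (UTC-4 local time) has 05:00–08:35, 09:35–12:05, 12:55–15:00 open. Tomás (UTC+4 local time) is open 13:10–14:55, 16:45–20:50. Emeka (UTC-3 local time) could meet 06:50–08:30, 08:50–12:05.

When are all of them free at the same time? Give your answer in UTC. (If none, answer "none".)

Ben in UTC: 13:10-13:50, 14:15-16:35 (subtract 2h to convert from UTC+2).
Wei in UTC: 10:45-14:30 (add 4h to convert from UTC-4).
Yara in UTC: 09:50-14:10, 14:15-15:30 (add 3h to convert from UTC-3).
Uma in UTC: 09:00-12:35, 13:35-16:05, 16:55-19:00 (add 4h to convert from UTC-4).
Tomás in UTC: 09:10-10:55, 12:45-16:50 (subtract 4h to convert from UTC+4).
Emeka in UTC: 09:50-11:30, 11:50-15:05 (add 3h to convert from UTC-3).
Ben ∩ Wei: 13:10-13:50, 14:15-14:30.
Ben ∩ Wei ∩ Yara: 13:10-13:50, 14:15-14:30.
Ben ∩ Wei ∩ Yara ∩ Uma: 13:35-13:50, 14:15-14:30.
Ben ∩ Wei ∩ Yara ∩ Uma ∩ Tomás: 13:35-13:50, 14:15-14:30.
Ben ∩ Wei ∩ Yara ∩ Uma ∩ Tomás ∩ Emeka: 13:35-13:50, 14:15-14:30.

13:35-13:50, 14:15-14:30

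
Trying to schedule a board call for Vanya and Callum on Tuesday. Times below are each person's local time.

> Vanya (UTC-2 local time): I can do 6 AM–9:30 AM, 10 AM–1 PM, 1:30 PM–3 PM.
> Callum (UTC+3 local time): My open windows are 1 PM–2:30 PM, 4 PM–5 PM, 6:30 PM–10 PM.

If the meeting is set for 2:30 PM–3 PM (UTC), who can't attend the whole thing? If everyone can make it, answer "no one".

Callum

Vanya in UTC: 08:00-11:30, 12:00-15:00, 15:30-17:00 (add 2h to convert from UTC-2).
Callum in UTC: 10:00-11:30, 13:00-14:00, 15:30-19:00 (subtract 3h to convert from UTC+3).
Vanya: free for 14:30-15:00. Callum: not fully free for 14:30-15:00.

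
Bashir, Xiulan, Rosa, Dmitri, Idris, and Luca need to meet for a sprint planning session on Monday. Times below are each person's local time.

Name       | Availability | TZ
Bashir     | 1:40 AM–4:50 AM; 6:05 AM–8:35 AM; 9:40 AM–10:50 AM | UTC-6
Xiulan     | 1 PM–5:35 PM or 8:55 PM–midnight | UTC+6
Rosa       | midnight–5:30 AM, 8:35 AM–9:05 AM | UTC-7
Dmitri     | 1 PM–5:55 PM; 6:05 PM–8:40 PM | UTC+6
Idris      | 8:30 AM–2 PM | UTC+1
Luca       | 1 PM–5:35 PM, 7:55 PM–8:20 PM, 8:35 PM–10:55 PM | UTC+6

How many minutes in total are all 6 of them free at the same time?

190

Bashir in UTC: 07:40-10:50, 12:05-14:35, 15:40-16:50 (add 6h to convert from UTC-6).
Xiulan in UTC: 07:00-11:35, 14:55-18:00 (subtract 6h to convert from UTC+6).
Rosa in UTC: 07:00-12:30, 15:35-16:05 (add 7h to convert from UTC-7).
Dmitri in UTC: 07:00-11:55, 12:05-14:40 (subtract 6h to convert from UTC+6).
Idris in UTC: 07:30-13:00 (subtract 1h to convert from UTC+1).
Luca in UTC: 07:00-11:35, 13:55-14:20, 14:35-16:55 (subtract 6h to convert from UTC+6).
Bashir ∩ Xiulan: 07:40-10:50, 15:40-16:50.
Bashir ∩ Xiulan ∩ Rosa: 07:40-10:50, 15:40-16:05.
Bashir ∩ Xiulan ∩ Rosa ∩ Dmitri: 07:40-10:50.
Bashir ∩ Xiulan ∩ Rosa ∩ Dmitri ∩ Idris: 07:40-10:50.
Bashir ∩ Xiulan ∩ Rosa ∩ Dmitri ∩ Idris ∩ Luca: 07:40-10:50.
Those are the intersection windows.
That's a single block of 190 minutes.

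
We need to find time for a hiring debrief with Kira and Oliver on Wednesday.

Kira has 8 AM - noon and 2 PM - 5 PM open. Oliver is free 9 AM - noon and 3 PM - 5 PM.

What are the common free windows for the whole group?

Kira ∩ Oliver: 09:00-12:00, 15:00-17:00.

09:00-12:00, 15:00-17:00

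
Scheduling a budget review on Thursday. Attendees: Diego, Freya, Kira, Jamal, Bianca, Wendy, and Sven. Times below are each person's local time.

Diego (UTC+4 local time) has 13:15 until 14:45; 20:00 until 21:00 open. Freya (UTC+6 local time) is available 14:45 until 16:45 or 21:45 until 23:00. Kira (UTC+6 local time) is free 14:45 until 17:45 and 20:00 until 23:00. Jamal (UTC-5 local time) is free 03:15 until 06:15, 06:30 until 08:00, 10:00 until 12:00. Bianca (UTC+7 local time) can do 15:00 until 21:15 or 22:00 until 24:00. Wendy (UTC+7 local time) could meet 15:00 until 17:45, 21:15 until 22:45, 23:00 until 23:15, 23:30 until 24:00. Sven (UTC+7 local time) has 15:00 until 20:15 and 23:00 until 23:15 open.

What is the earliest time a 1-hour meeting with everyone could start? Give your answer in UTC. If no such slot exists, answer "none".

Diego in UTC: 09:15-10:45, 16:00-17:00 (subtract 4h to convert from UTC+4).
Freya in UTC: 08:45-10:45, 15:45-17:00 (subtract 6h to convert from UTC+6).
Kira in UTC: 08:45-11:45, 14:00-17:00 (subtract 6h to convert from UTC+6).
Jamal in UTC: 08:15-11:15, 11:30-13:00, 15:00-17:00 (add 5h to convert from UTC-5).
Bianca in UTC: 08:00-14:15, 15:00-17:00 (subtract 7h to convert from UTC+7).
Wendy in UTC: 08:00-10:45, 14:15-15:45, 16:00-16:15, 16:30-17:00 (subtract 7h to convert from UTC+7).
Sven in UTC: 08:00-13:15, 16:00-16:15 (subtract 7h to convert from UTC+7).
Diego ∩ Freya: 09:15-10:45, 16:00-17:00.
Diego ∩ Freya ∩ Kira: 09:15-10:45, 16:00-17:00.
Diego ∩ Freya ∩ Kira ∩ Jamal: 09:15-10:45, 16:00-17:00.
Diego ∩ Freya ∩ Kira ∩ Jamal ∩ Bianca: 09:15-10:45, 16:00-17:00.
Diego ∩ Freya ∩ Kira ∩ Jamal ∩ Bianca ∩ Wendy: 09:15-10:45, 16:00-16:15, 16:30-17:00.
Diego ∩ Freya ∩ Kira ∩ Jamal ∩ Bianca ∩ Wendy ∩ Sven: 09:15-10:45, 16:00-16:15.
The first common window of at least 60 minutes is 09:15-10:45, so the earliest start is 09:15.

09:15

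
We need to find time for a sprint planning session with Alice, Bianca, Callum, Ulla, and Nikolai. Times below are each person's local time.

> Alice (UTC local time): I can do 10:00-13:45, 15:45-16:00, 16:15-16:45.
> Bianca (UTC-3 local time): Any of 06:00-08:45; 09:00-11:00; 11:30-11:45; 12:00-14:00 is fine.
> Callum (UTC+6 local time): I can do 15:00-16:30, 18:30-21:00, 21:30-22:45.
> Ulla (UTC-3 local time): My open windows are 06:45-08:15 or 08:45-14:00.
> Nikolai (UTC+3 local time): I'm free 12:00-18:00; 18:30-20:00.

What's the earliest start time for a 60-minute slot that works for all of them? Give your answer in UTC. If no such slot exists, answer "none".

12:30

Alice in UTC: 10:00-13:45, 15:45-16:00, 16:15-16:45.
Bianca in UTC: 09:00-11:45, 12:00-14:00, 14:30-14:45, 15:00-17:00 (add 3h to convert from UTC-3).
Callum in UTC: 09:00-10:30, 12:30-15:00, 15:30-16:45 (subtract 6h to convert from UTC+6).
Ulla in UTC: 09:45-11:15, 11:45-17:00 (add 3h to convert from UTC-3).
Nikolai in UTC: 09:00-15:00, 15:30-17:00 (subtract 3h to convert from UTC+3).
Alice ∩ Bianca: 10:00-11:45, 12:00-13:45, 15:45-16:00, 16:15-16:45.
Alice ∩ Bianca ∩ Callum: 10:00-10:30, 12:30-13:45, 15:45-16:00, 16:15-16:45.
Alice ∩ Bianca ∩ Callum ∩ Ulla: 10:00-10:30, 12:30-13:45, 15:45-16:00, 16:15-16:45.
Alice ∩ Bianca ∩ Callum ∩ Ulla ∩ Nikolai: 10:00-10:30, 12:30-13:45, 15:45-16:00, 16:15-16:45.
The first common window of at least 60 minutes is 12:30-13:45, so the earliest start is 12:30.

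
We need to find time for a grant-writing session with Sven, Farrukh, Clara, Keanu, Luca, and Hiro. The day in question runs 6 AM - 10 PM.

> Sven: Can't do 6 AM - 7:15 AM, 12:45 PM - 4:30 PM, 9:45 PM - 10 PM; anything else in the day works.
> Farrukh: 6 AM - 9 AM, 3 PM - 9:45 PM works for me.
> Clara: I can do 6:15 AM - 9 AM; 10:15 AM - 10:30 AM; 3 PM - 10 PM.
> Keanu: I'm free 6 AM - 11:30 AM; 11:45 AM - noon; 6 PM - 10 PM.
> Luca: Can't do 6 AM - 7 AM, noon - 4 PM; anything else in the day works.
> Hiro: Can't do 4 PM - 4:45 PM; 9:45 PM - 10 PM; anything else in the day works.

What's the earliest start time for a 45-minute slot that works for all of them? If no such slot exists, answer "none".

07:15

Sven free: 07:15-12:45, 16:30-21:45 (invert busy blocks within the working day).
Farrukh free: 06:00-09:00, 15:00-21:45.
Clara free: 06:15-09:00, 10:15-10:30, 15:00-22:00.
Keanu free: 06:00-11:30, 11:45-12:00, 18:00-22:00.
Luca free: 07:00-12:00, 16:00-22:00 (invert busy blocks within the working day).
Hiro free: 06:00-16:00, 16:45-21:45 (invert busy blocks within the working day).
Sven ∩ Farrukh: 07:15-09:00, 16:30-21:45.
Sven ∩ Farrukh ∩ Clara: 07:15-09:00, 16:30-21:45.
Sven ∩ Farrukh ∩ Clara ∩ Keanu: 07:15-09:00, 18:00-21:45.
Sven ∩ Farrukh ∩ Clara ∩ Keanu ∩ Luca: 07:15-09:00, 18:00-21:45.
Sven ∩ Farrukh ∩ Clara ∩ Keanu ∩ Luca ∩ Hiro: 07:15-09:00, 18:00-21:45.
Those are the intersection windows.
The first common window of at least 45 minutes is 07:15-09:00, so the earliest start is 07:15.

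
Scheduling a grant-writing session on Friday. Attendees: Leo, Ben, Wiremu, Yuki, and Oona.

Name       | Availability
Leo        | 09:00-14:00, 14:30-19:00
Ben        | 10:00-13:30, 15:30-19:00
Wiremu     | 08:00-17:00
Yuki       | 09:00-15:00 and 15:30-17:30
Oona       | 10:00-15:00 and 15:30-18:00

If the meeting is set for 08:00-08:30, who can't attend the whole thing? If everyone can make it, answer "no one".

Ben, Leo, Oona, Yuki

Leo: not fully free for 08:00-08:30. Ben: not fully free for 08:00-08:30. Wiremu: free for 08:00-08:30. Yuki: not fully free for 08:00-08:30. Oona: not fully free for 08:00-08:30.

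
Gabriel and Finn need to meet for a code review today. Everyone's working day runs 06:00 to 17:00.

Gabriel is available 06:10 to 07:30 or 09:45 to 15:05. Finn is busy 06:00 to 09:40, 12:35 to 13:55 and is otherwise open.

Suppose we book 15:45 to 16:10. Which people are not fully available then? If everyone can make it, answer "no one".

Gabriel free: 06:10-07:30, 09:45-15:05.
Finn free: 09:40-12:35, 13:55-17:00 (invert busy blocks within the working day).
Gabriel: not fully free for 15:45-16:10. Finn: free for 15:45-16:10.

Gabriel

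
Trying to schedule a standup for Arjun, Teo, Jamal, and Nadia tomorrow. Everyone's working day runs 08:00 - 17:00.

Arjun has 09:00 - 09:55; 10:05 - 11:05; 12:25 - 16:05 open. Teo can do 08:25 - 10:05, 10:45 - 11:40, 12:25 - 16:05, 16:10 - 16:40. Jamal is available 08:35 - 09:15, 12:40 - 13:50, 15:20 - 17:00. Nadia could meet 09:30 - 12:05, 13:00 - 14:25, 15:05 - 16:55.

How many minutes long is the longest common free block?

50

Arjun ∩ Teo: 09:00-09:55, 10:45-11:05, 12:25-16:05.
Arjun ∩ Teo ∩ Jamal: 09:00-09:15, 12:40-13:50, 15:20-16:05.
Arjun ∩ Teo ∩ Jamal ∩ Nadia: 13:00-13:50, 15:20-16:05.
The longest is 13:00-13:50 at 50 minutes.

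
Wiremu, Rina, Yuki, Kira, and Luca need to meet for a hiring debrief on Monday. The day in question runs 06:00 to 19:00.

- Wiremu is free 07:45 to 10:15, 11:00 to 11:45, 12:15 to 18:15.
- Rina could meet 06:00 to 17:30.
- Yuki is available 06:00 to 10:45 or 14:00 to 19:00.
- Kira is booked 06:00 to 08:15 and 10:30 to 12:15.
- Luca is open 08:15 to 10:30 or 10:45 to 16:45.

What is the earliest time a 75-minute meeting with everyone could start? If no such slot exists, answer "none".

Wiremu free: 07:45-10:15, 11:00-11:45, 12:15-18:15.
Rina free: 06:00-17:30.
Yuki free: 06:00-10:45, 14:00-19:00.
Kira free: 08:15-10:30, 12:15-19:00 (invert busy blocks within the working day).
Luca free: 08:15-10:30, 10:45-16:45.
Wiremu ∩ Rina: 07:45-10:15, 11:00-11:45, 12:15-17:30.
Wiremu ∩ Rina ∩ Yuki: 07:45-10:15, 14:00-17:30.
Wiremu ∩ Rina ∩ Yuki ∩ Kira: 08:15-10:15, 14:00-17:30.
Wiremu ∩ Rina ∩ Yuki ∩ Kira ∩ Luca: 08:15-10:15, 14:00-16:45.
The first common window of at least 75 minutes is 08:15-10:15, so the earliest start is 08:15.

08:15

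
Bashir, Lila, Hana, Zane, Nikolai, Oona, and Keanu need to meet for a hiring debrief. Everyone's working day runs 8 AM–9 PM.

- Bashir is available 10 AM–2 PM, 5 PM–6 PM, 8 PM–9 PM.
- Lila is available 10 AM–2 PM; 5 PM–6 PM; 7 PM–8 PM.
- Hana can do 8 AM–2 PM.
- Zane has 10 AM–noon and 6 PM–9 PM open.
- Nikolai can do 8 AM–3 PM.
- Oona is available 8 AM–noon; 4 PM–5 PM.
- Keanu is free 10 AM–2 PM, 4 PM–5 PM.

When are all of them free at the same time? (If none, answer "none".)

10:00-12:00

Bashir ∩ Lila: 10:00-14:00, 17:00-18:00.
Bashir ∩ Lila ∩ Hana: 10:00-14:00.
Bashir ∩ Lila ∩ Hana ∩ Zane: 10:00-12:00.
Bashir ∩ Lila ∩ Hana ∩ Zane ∩ Nikolai: 10:00-12:00.
Bashir ∩ Lila ∩ Hana ∩ Zane ∩ Nikolai ∩ Oona: 10:00-12:00.
Bashir ∩ Lila ∩ Hana ∩ Zane ∩ Nikolai ∩ Oona ∩ Keanu: 10:00-12:00.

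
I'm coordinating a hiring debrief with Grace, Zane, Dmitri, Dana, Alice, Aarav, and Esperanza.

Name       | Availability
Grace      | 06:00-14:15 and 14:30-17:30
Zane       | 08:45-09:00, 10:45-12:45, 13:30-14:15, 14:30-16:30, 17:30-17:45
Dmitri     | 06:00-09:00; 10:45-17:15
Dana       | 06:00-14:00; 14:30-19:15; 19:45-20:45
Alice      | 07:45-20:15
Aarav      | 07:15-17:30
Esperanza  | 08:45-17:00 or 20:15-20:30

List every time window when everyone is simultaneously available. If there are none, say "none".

08:45-09:00, 10:45-12:45, 13:30-14:00, 14:30-16:30

Grace ∩ Zane: 08:45-09:00, 10:45-12:45, 13:30-14:15, 14:30-16:30.
Grace ∩ Zane ∩ Dmitri: 08:45-09:00, 10:45-12:45, 13:30-14:15, 14:30-16:30.
Grace ∩ Zane ∩ Dmitri ∩ Dana: 08:45-09:00, 10:45-12:45, 13:30-14:00, 14:30-16:30.
Grace ∩ Zane ∩ Dmitri ∩ Dana ∩ Alice: 08:45-09:00, 10:45-12:45, 13:30-14:00, 14:30-16:30.
Grace ∩ Zane ∩ Dmitri ∩ Dana ∩ Alice ∩ Aarav: 08:45-09:00, 10:45-12:45, 13:30-14:00, 14:30-16:30.
Grace ∩ Zane ∩ Dmitri ∩ Dana ∩ Alice ∩ Aarav ∩ Esperanza: 08:45-09:00, 10:45-12:45, 13:30-14:00, 14:30-16:30.
Those are the intersection windows.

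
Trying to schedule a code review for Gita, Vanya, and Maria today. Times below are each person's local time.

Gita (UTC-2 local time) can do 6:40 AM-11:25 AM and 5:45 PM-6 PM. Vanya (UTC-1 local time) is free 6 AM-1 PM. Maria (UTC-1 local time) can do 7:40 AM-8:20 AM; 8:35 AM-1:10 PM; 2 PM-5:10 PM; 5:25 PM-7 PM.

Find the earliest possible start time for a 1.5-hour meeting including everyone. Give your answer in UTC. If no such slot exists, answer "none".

09:35

Gita in UTC: 08:40-13:25, 19:45-20:00 (add 2h to convert from UTC-2).
Vanya in UTC: 07:00-14:00 (add 1h to convert from UTC-1).
Maria in UTC: 08:40-09:20, 09:35-14:10, 15:00-18:10, 18:25-20:00 (add 1h to convert from UTC-1).
Gita ∩ Vanya: 08:40-13:25.
Gita ∩ Vanya ∩ Maria: 08:40-09:20, 09:35-13:25.
Those are the intersection windows.
The first common window of at least 90 minutes is 09:35-13:25, so the earliest start is 09:35.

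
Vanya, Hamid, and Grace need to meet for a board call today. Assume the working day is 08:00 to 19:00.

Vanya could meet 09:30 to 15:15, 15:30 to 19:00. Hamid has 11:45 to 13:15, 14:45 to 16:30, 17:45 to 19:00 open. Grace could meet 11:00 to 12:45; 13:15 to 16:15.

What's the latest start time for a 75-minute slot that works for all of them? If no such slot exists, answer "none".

Vanya ∩ Hamid: 11:45-13:15, 14:45-15:15, 15:30-16:30, 17:45-19:00.
Vanya ∩ Hamid ∩ Grace: 11:45-12:45, 14:45-15:15, 15:30-16:15.
So the common availability across everyone is 11:45-12:45, 14:45-15:15, 15:30-16:15.
No common window is at least 75 minutes long.

none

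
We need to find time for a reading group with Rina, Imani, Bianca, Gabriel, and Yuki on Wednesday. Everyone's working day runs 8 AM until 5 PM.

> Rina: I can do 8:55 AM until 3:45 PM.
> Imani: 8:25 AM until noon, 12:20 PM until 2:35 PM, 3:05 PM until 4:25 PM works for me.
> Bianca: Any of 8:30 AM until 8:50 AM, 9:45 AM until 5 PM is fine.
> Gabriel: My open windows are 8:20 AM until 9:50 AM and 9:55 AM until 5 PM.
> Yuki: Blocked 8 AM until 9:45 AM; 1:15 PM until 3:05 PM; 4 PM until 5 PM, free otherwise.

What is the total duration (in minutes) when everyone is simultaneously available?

225

Rina free: 08:55-15:45.
Imani free: 08:25-12:00, 12:20-14:35, 15:05-16:25.
Bianca free: 08:30-08:50, 09:45-17:00.
Gabriel free: 08:20-09:50, 09:55-17:00.
Yuki free: 09:45-13:15, 15:05-16:00 (invert busy blocks within the working day).
Rina ∩ Imani: 08:55-12:00, 12:20-14:35, 15:05-15:45.
Rina ∩ Imani ∩ Bianca: 09:45-12:00, 12:20-14:35, 15:05-15:45.
Rina ∩ Imani ∩ Bianca ∩ Gabriel: 09:45-09:50, 09:55-12:00, 12:20-14:35, 15:05-15:45.
Rina ∩ Imani ∩ Bianca ∩ Gabriel ∩ Yuki: 09:45-09:50, 09:55-12:00, 12:20-13:15, 15:05-15:45.
So the common availability across everyone is 09:45-09:50, 09:55-12:00, 12:20-13:15, 15:05-15:45.
Summing the common windows: 5 + 125 + 55 + 40 = 225 minutes.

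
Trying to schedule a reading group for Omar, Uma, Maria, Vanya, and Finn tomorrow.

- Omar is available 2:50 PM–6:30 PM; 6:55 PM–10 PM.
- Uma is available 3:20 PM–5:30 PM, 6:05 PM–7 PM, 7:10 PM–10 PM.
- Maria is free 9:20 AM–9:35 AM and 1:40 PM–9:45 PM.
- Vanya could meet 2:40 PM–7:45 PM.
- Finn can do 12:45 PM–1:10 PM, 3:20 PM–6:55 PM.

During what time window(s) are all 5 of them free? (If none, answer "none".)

Omar ∩ Uma: 15:20-17:30, 18:05-18:30, 18:55-19:00, 19:10-22:00.
Omar ∩ Uma ∩ Maria: 15:20-17:30, 18:05-18:30, 18:55-19:00, 19:10-21:45.
Omar ∩ Uma ∩ Maria ∩ Vanya: 15:20-17:30, 18:05-18:30, 18:55-19:00, 19:10-19:45.
Omar ∩ Uma ∩ Maria ∩ Vanya ∩ Finn: 15:20-17:30, 18:05-18:30.
So the common availability across everyone is 15:20-17:30, 18:05-18:30.

15:20-17:30, 18:05-18:30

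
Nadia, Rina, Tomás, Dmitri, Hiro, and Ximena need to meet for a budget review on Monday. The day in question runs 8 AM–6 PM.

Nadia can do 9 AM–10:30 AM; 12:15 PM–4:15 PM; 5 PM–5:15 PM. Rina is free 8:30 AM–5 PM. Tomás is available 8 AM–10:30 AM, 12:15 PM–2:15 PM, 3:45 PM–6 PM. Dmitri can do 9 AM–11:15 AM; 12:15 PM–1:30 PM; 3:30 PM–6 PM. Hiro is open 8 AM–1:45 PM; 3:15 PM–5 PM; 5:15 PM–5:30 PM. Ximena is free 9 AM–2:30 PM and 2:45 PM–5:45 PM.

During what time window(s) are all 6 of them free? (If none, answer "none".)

09:00-10:30, 12:15-13:30, 15:45-16:15

Nadia ∩ Rina: 09:00-10:30, 12:15-16:15.
Nadia ∩ Rina ∩ Tomás: 09:00-10:30, 12:15-14:15, 15:45-16:15.
Nadia ∩ Rina ∩ Tomás ∩ Dmitri: 09:00-10:30, 12:15-13:30, 15:45-16:15.
Nadia ∩ Rina ∩ Tomás ∩ Dmitri ∩ Hiro: 09:00-10:30, 12:15-13:30, 15:45-16:15.
Nadia ∩ Rina ∩ Tomás ∩ Dmitri ∩ Hiro ∩ Ximena: 09:00-10:30, 12:15-13:30, 15:45-16:15.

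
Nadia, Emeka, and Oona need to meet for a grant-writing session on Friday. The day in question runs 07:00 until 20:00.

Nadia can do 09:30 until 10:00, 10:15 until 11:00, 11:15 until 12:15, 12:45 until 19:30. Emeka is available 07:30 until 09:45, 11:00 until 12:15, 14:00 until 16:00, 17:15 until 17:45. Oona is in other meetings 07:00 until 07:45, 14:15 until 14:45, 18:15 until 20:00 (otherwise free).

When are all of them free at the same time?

Nadia free: 09:30-10:00, 10:15-11:00, 11:15-12:15, 12:45-19:30.
Emeka free: 07:30-09:45, 11:00-12:15, 14:00-16:00, 17:15-17:45.
Oona free: 07:45-14:15, 14:45-18:15 (invert busy blocks within the working day).
Nadia ∩ Emeka: 09:30-09:45, 11:15-12:15, 14:00-16:00, 17:15-17:45.
Nadia ∩ Emeka ∩ Oona: 09:30-09:45, 11:15-12:15, 14:00-14:15, 14:45-16:00, 17:15-17:45.

09:30-09:45, 11:15-12:15, 14:00-14:15, 14:45-16:00, 17:15-17:45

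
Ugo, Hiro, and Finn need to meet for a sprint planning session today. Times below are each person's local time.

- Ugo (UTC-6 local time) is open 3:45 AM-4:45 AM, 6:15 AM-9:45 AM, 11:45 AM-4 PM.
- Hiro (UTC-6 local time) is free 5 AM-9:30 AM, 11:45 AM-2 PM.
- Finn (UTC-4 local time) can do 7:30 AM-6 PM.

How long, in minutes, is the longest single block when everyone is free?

195

Ugo in UTC: 09:45-10:45, 12:15-15:45, 17:45-22:00 (add 6h to convert from UTC-6).
Hiro in UTC: 11:00-15:30, 17:45-20:00 (add 6h to convert from UTC-6).
Finn in UTC: 11:30-22:00 (add 4h to convert from UTC-4).
Ugo ∩ Hiro: 12:15-15:30, 17:45-20:00.
Ugo ∩ Hiro ∩ Finn: 12:15-15:30, 17:45-20:00.
The longest is 12:15-15:30 at 195 minutes.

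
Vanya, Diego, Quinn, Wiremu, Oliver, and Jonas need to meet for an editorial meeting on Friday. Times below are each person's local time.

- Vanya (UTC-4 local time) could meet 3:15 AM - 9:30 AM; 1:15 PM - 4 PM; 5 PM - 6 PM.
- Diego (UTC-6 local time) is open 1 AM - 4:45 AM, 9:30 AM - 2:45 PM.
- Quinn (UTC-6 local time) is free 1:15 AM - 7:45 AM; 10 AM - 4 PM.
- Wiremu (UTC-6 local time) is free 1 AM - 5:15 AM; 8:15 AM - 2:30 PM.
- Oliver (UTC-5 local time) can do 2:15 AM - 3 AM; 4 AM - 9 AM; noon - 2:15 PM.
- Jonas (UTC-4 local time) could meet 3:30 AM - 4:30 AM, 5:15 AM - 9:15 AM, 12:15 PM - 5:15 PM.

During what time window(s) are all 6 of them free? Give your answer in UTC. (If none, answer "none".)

07:30-08:00, 09:15-10:45, 17:15-19:15

Vanya in UTC: 07:15-13:30, 17:15-20:00, 21:00-22:00 (add 4h to convert from UTC-4).
Diego in UTC: 07:00-10:45, 15:30-20:45 (add 6h to convert from UTC-6).
Quinn in UTC: 07:15-13:45, 16:00-22:00 (add 6h to convert from UTC-6).
Wiremu in UTC: 07:00-11:15, 14:15-20:30 (add 6h to convert from UTC-6).
Oliver in UTC: 07:15-08:00, 09:00-14:00, 17:00-19:15 (add 5h to convert from UTC-5).
Jonas in UTC: 07:30-08:30, 09:15-13:15, 16:15-21:15 (add 4h to convert from UTC-4).
Vanya ∩ Diego: 07:15-10:45, 17:15-20:00.
Vanya ∩ Diego ∩ Quinn: 07:15-10:45, 17:15-20:00.
Vanya ∩ Diego ∩ Quinn ∩ Wiremu: 07:15-10:45, 17:15-20:00.
Vanya ∩ Diego ∩ Quinn ∩ Wiremu ∩ Oliver: 07:15-08:00, 09:00-10:45, 17:15-19:15.
Vanya ∩ Diego ∩ Quinn ∩ Wiremu ∩ Oliver ∩ Jonas: 07:30-08:00, 09:15-10:45, 17:15-19:15.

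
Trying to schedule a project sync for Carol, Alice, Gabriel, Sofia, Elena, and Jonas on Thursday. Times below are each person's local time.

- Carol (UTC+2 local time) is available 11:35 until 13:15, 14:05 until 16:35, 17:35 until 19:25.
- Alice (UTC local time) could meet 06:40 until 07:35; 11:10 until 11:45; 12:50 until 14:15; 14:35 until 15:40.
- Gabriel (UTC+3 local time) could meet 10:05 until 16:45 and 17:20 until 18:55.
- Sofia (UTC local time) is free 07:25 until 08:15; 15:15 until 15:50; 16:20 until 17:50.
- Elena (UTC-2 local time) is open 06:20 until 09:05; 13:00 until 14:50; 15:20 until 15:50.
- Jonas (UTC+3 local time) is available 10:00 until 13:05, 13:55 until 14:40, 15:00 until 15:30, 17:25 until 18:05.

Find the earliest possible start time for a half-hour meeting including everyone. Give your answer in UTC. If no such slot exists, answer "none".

none

Carol in UTC: 09:35-11:15, 12:05-14:35, 15:35-17:25 (subtract 2h to convert from UTC+2).
Alice in UTC: 06:40-07:35, 11:10-11:45, 12:50-14:15, 14:35-15:40.
Gabriel in UTC: 07:05-13:45, 14:20-15:55 (subtract 3h to convert from UTC+3).
Sofia in UTC: 07:25-08:15, 15:15-15:50, 16:20-17:50.
Elena in UTC: 08:20-11:05, 15:00-16:50, 17:20-17:50 (add 2h to convert from UTC-2).
Jonas in UTC: 07:00-10:05, 10:55-11:40, 12:00-12:30, 14:25-15:05 (subtract 3h to convert from UTC+3).
Carol ∩ Alice: 11:10-11:15, 12:50-14:15, 15:35-15:40.
Carol ∩ Alice ∩ Gabriel: 11:10-11:15, 12:50-13:45, 15:35-15:40.
Carol ∩ Alice ∩ Gabriel ∩ Sofia: 15:35-15:40.
Carol ∩ Alice ∩ Gabriel ∩ Sofia ∩ Elena: 15:35-15:40.
Carol ∩ Alice ∩ Gabriel ∩ Sofia ∩ Elena ∩ Jonas: ∅.
There is no time when everyone is free.
No common window is at least 30 minutes long.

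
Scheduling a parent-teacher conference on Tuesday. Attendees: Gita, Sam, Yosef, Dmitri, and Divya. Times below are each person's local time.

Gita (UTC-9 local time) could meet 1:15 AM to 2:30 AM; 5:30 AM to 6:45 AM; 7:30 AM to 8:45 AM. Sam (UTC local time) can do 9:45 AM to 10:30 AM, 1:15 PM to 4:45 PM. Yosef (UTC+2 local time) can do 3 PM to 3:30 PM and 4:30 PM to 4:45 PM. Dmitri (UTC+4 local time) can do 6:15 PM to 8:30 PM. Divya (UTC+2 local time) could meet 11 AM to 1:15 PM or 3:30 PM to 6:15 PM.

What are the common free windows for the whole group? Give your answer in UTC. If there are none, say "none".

Gita in UTC: 10:15-11:30, 14:30-15:45, 16:30-17:45 (add 9h to convert from UTC-9).
Sam in UTC: 09:45-10:30, 13:15-16:45.
Yosef in UTC: 13:00-13:30, 14:30-14:45 (subtract 2h to convert from UTC+2).
Dmitri in UTC: 14:15-16:30 (subtract 4h to convert from UTC+4).
Divya in UTC: 09:00-11:15, 13:30-16:15 (subtract 2h to convert from UTC+2).
Gita ∩ Sam: 10:15-10:30, 14:30-15:45, 16:30-16:45.
Gita ∩ Sam ∩ Yosef: 14:30-14:45.
Gita ∩ Sam ∩ Yosef ∩ Dmitri: 14:30-14:45.
Gita ∩ Sam ∩ Yosef ∩ Dmitri ∩ Divya: 14:30-14:45.

14:30-14:45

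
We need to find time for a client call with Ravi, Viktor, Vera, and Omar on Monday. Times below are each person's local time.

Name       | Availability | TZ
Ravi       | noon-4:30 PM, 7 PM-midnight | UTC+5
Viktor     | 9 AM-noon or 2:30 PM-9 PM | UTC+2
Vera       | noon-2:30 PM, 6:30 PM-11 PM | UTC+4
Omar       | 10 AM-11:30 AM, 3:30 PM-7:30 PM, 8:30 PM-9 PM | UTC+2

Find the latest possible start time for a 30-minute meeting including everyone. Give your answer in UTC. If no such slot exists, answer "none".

18:30

Ravi in UTC: 07:00-11:30, 14:00-19:00 (subtract 5h to convert from UTC+5).
Viktor in UTC: 07:00-10:00, 12:30-19:00 (subtract 2h to convert from UTC+2).
Vera in UTC: 08:00-10:30, 14:30-19:00 (subtract 4h to convert from UTC+4).
Omar in UTC: 08:00-09:30, 13:30-17:30, 18:30-19:00 (subtract 2h to convert from UTC+2).
Ravi ∩ Viktor: 07:00-10:00, 14:00-19:00.
Ravi ∩ Viktor ∩ Vera: 08:00-10:00, 14:30-19:00.
Ravi ∩ Viktor ∩ Vera ∩ Omar: 08:00-09:30, 14:30-17:30, 18:30-19:00.
The last common window of at least 30 minutes is 18:30-19:00; a 30-minute meeting can start as late as 18:30 and still end by 19:00.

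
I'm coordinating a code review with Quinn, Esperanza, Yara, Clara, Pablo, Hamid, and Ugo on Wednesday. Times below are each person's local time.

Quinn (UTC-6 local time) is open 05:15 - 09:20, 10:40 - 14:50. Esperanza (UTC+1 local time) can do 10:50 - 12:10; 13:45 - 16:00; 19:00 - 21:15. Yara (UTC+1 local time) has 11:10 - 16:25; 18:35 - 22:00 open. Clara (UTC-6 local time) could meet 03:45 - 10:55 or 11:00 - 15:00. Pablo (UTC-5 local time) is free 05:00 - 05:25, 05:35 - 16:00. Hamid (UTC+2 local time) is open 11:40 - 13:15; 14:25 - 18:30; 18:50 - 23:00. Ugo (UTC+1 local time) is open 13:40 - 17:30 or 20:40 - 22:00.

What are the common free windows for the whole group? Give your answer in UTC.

Quinn in UTC: 11:15-15:20, 16:40-20:50 (add 6h to convert from UTC-6).
Esperanza in UTC: 09:50-11:10, 12:45-15:00, 18:00-20:15 (subtract 1h to convert from UTC+1).
Yara in UTC: 10:10-15:25, 17:35-21:00 (subtract 1h to convert from UTC+1).
Clara in UTC: 09:45-16:55, 17:00-21:00 (add 6h to convert from UTC-6).
Pablo in UTC: 10:00-10:25, 10:35-21:00 (add 5h to convert from UTC-5).
Hamid in UTC: 09:40-11:15, 12:25-16:30, 16:50-21:00 (subtract 2h to convert from UTC+2).
Ugo in UTC: 12:40-16:30, 19:40-21:00 (subtract 1h to convert from UTC+1).
Quinn ∩ Esperanza: 12:45-15:00, 18:00-20:15.
Quinn ∩ Esperanza ∩ Yara: 12:45-15:00, 18:00-20:15.
Quinn ∩ Esperanza ∩ Yara ∩ Clara: 12:45-15:00, 18:00-20:15.
Quinn ∩ Esperanza ∩ Yara ∩ Clara ∩ Pablo: 12:45-15:00, 18:00-20:15.
Quinn ∩ Esperanza ∩ Yara ∩ Clara ∩ Pablo ∩ Hamid: 12:45-15:00, 18:00-20:15.
Quinn ∩ Esperanza ∩ Yara ∩ Clara ∩ Pablo ∩ Hamid ∩ Ugo: 12:45-15:00, 19:40-20:15.
So the common availability across everyone is 12:45-15:00, 19:40-20:15.

12:45-15:00, 19:40-20:15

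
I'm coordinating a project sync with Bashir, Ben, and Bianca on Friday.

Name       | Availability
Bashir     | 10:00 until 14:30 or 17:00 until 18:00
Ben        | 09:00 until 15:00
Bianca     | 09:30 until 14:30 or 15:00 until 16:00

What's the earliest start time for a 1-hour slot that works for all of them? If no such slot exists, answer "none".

10:00

Bashir ∩ Ben: 10:00-14:30.
Bashir ∩ Ben ∩ Bianca: 10:00-14:30.
Those are the intersection windows.
The first common window of at least 60 minutes is 10:00-14:30, so the earliest start is 10:00.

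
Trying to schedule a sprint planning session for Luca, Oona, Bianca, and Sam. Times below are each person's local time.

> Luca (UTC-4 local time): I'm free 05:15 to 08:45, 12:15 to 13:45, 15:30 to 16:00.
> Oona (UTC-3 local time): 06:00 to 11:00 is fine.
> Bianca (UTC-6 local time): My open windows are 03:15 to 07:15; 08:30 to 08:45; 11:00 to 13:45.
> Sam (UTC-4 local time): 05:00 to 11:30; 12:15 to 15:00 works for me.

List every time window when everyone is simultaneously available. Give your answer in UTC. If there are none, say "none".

09:15-12:45

Luca in UTC: 09:15-12:45, 16:15-17:45, 19:30-20:00 (add 4h to convert from UTC-4).
Oona in UTC: 09:00-14:00 (add 3h to convert from UTC-3).
Bianca in UTC: 09:15-13:15, 14:30-14:45, 17:00-19:45 (add 6h to convert from UTC-6).
Sam in UTC: 09:00-15:30, 16:15-19:00 (add 4h to convert from UTC-4).
Luca ∩ Oona: 09:15-12:45.
Luca ∩ Oona ∩ Bianca: 09:15-12:45.
Luca ∩ Oona ∩ Bianca ∩ Sam: 09:15-12:45.
So the common availability across everyone is 09:15-12:45.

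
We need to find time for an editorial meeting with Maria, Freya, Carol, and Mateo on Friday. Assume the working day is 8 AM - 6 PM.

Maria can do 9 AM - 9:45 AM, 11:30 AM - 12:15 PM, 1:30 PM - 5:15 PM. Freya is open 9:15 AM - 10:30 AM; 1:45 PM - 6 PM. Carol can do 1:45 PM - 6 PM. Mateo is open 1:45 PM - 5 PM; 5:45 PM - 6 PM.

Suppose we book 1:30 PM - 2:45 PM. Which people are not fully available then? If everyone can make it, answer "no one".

Maria: free for 13:30-14:45. Freya: not fully free for 13:30-14:45. Carol: not fully free for 13:30-14:45. Mateo: not fully free for 13:30-14:45.

Carol, Freya, Mateo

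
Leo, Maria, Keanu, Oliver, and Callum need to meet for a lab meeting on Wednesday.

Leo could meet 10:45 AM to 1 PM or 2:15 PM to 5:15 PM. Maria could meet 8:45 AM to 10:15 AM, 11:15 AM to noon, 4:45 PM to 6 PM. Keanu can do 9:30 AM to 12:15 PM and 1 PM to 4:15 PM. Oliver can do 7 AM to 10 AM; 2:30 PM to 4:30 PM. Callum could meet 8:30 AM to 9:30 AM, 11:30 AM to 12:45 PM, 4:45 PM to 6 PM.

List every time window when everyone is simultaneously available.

Leo ∩ Maria: 11:15-12:00, 16:45-17:15.
Leo ∩ Maria ∩ Keanu: 11:15-12:00.
Leo ∩ Maria ∩ Keanu ∩ Oliver: ∅.
Leo ∩ Maria ∩ Keanu ∩ Oliver ∩ Callum: ∅.
There is no time when everyone is free.

none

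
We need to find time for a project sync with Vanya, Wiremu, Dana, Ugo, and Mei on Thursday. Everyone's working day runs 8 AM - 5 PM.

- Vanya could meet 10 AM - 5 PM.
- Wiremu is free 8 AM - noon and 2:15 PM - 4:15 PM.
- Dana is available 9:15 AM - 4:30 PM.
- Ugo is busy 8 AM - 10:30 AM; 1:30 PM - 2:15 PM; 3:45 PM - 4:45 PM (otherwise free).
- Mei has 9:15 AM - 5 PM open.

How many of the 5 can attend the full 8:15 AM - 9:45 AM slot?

Vanya free: 10:00-17:00.
Wiremu free: 08:00-12:00, 14:15-16:15.
Dana free: 09:15-16:30.
Ugo free: 10:30-13:30, 14:15-15:45, 16:45-17:00 (invert busy blocks within the working day).
Mei free: 09:15-17:00.
Wiremu can make the full 08:15-09:45 slot — that's 1.

1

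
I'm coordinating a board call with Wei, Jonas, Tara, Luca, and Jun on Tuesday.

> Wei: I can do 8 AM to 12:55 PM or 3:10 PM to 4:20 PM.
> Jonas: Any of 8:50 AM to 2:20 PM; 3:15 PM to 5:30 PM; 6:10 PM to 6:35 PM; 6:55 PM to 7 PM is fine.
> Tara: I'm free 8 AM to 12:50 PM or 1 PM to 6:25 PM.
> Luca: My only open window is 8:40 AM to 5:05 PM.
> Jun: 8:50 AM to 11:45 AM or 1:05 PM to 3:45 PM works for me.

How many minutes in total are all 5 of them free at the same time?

Wei ∩ Jonas: 08:50-12:55, 15:15-16:20.
Wei ∩ Jonas ∩ Tara: 08:50-12:50, 15:15-16:20.
Wei ∩ Jonas ∩ Tara ∩ Luca: 08:50-12:50, 15:15-16:20.
Wei ∩ Jonas ∩ Tara ∩ Luca ∩ Jun: 08:50-11:45, 15:15-15:45.
Summing the common windows: 175 + 30 = 205 minutes.

205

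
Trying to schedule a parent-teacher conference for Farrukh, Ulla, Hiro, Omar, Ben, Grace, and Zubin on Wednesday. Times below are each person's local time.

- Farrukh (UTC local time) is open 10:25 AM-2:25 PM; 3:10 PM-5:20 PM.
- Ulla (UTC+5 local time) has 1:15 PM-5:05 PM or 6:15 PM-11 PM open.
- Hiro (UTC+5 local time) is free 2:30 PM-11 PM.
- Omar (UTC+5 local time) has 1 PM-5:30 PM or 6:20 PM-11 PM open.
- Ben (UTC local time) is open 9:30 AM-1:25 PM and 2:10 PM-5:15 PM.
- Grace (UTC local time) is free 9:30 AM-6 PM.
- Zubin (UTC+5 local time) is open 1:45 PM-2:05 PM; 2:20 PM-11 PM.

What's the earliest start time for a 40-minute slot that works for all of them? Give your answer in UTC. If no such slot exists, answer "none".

10:25

Farrukh in UTC: 10:25-14:25, 15:10-17:20.
Ulla in UTC: 08:15-12:05, 13:15-18:00 (subtract 5h to convert from UTC+5).
Hiro in UTC: 09:30-18:00 (subtract 5h to convert from UTC+5).
Omar in UTC: 08:00-12:30, 13:20-18:00 (subtract 5h to convert from UTC+5).
Ben in UTC: 09:30-13:25, 14:10-17:15.
Grace in UTC: 09:30-18:00.
Zubin in UTC: 08:45-09:05, 09:20-18:00 (subtract 5h to convert from UTC+5).
Farrukh ∩ Ulla: 10:25-12:05, 13:15-14:25, 15:10-17:20.
Farrukh ∩ Ulla ∩ Hiro: 10:25-12:05, 13:15-14:25, 15:10-17:20.
Farrukh ∩ Ulla ∩ Hiro ∩ Omar: 10:25-12:05, 13:20-14:25, 15:10-17:20.
Farrukh ∩ Ulla ∩ Hiro ∩ Omar ∩ Ben: 10:25-12:05, 13:20-13:25, 14:10-14:25, 15:10-17:15.
Farrukh ∩ Ulla ∩ Hiro ∩ Omar ∩ Ben ∩ Grace: 10:25-12:05, 13:20-13:25, 14:10-14:25, 15:10-17:15.
Farrukh ∩ Ulla ∩ Hiro ∩ Omar ∩ Ben ∩ Grace ∩ Zubin: 10:25-12:05, 13:20-13:25, 14:10-14:25, 15:10-17:15.
The first common window of at least 40 minutes is 10:25-12:05, so the earliest start is 10:25.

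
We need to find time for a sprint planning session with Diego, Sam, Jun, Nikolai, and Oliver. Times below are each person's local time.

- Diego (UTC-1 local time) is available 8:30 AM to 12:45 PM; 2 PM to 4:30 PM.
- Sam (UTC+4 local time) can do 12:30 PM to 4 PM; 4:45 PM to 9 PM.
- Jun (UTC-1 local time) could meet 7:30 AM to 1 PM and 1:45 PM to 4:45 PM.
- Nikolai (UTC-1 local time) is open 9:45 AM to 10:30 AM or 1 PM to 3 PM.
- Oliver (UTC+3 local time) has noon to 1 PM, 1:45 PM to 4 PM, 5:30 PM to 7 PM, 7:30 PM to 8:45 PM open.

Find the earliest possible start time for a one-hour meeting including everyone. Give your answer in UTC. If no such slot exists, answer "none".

Diego in UTC: 09:30-13:45, 15:00-17:30 (add 1h to convert from UTC-1).
Sam in UTC: 08:30-12:00, 12:45-17:00 (subtract 4h to convert from UTC+4).
Jun in UTC: 08:30-14:00, 14:45-17:45 (add 1h to convert from UTC-1).
Nikolai in UTC: 10:45-11:30, 14:00-16:00 (add 1h to convert from UTC-1).
Oliver in UTC: 09:00-10:00, 10:45-13:00, 14:30-16:00, 16:30-17:45 (subtract 3h to convert from UTC+3).
Diego ∩ Sam: 09:30-12:00, 12:45-13:45, 15:00-17:00.
Diego ∩ Sam ∩ Jun: 09:30-12:00, 12:45-13:45, 15:00-17:00.
Diego ∩ Sam ∩ Jun ∩ Nikolai: 10:45-11:30, 15:00-16:00.
Diego ∩ Sam ∩ Jun ∩ Nikolai ∩ Oliver: 10:45-11:30, 15:00-16:00.
The first common window of at least 60 minutes is 15:00-16:00, so the earliest start is 15:00.

15:00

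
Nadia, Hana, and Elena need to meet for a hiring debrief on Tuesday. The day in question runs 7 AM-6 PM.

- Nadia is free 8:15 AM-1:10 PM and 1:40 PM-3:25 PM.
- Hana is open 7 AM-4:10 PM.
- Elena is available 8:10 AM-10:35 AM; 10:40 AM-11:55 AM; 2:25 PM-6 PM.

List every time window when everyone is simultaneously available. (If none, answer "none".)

Nadia ∩ Hana: 08:15-13:10, 13:40-15:25.
Nadia ∩ Hana ∩ Elena: 08:15-10:35, 10:40-11:55, 14:25-15:25.

08:15-10:35, 10:40-11:55, 14:25-15:25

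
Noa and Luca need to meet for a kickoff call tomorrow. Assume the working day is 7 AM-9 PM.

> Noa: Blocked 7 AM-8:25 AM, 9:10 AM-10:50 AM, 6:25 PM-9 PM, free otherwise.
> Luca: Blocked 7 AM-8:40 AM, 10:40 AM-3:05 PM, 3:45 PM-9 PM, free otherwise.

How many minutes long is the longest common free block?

40

Noa free: 08:25-09:10, 10:50-18:25 (invert busy blocks within the working day).
Luca free: 08:40-10:40, 15:05-15:45 (invert busy blocks within the working day).
Noa ∩ Luca: 08:40-09:10, 15:05-15:45.
The longest is 15:05-15:45 at 40 minutes.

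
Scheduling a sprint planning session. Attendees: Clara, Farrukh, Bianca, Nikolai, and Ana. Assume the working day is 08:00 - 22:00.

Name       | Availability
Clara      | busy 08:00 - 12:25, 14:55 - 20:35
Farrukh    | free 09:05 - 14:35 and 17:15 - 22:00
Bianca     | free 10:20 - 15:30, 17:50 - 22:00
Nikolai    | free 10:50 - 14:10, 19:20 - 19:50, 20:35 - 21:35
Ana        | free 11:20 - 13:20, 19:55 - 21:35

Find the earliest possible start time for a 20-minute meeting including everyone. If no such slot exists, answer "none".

12:25

Clara free: 12:25-14:55, 20:35-22:00 (invert busy blocks within the working day).
Farrukh free: 09:05-14:35, 17:15-22:00.
Bianca free: 10:20-15:30, 17:50-22:00.
Nikolai free: 10:50-14:10, 19:20-19:50, 20:35-21:35.
Ana free: 11:20-13:20, 19:55-21:35.
Clara ∩ Farrukh: 12:25-14:35, 20:35-22:00.
Clara ∩ Farrukh ∩ Bianca: 12:25-14:35, 20:35-22:00.
Clara ∩ Farrukh ∩ Bianca ∩ Nikolai: 12:25-14:10, 20:35-21:35.
Clara ∩ Farrukh ∩ Bianca ∩ Nikolai ∩ Ana: 12:25-13:20, 20:35-21:35.
The first common window of at least 20 minutes is 12:25-13:20, so the earliest start is 12:25.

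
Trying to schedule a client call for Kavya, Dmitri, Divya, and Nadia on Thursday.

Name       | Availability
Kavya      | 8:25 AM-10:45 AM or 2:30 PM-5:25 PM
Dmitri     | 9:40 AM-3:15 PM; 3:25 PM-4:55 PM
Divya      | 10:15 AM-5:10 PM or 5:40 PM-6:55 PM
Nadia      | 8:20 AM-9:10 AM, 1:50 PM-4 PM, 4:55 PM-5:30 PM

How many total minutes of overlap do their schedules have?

Kavya ∩ Dmitri: 09:40-10:45, 14:30-15:15, 15:25-16:55.
Kavya ∩ Dmitri ∩ Divya: 10:15-10:45, 14:30-15:15, 15:25-16:55.
Kavya ∩ Dmitri ∩ Divya ∩ Nadia: 14:30-15:15, 15:25-16:00.
Summing the common windows: 45 + 35 = 80 minutes.

80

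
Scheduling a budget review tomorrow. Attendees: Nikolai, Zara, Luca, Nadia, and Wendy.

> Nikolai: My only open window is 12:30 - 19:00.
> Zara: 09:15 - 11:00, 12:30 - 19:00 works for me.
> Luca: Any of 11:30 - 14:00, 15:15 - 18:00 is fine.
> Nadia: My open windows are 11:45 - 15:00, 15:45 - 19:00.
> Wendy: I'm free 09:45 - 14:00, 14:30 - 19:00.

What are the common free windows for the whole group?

12:30-14:00, 15:45-18:00

Nikolai ∩ Zara: 12:30-19:00.
Nikolai ∩ Zara ∩ Luca: 12:30-14:00, 15:15-18:00.
Nikolai ∩ Zara ∩ Luca ∩ Nadia: 12:30-14:00, 15:45-18:00.
Nikolai ∩ Zara ∩ Luca ∩ Nadia ∩ Wendy: 12:30-14:00, 15:45-18:00.
Those are the intersection windows.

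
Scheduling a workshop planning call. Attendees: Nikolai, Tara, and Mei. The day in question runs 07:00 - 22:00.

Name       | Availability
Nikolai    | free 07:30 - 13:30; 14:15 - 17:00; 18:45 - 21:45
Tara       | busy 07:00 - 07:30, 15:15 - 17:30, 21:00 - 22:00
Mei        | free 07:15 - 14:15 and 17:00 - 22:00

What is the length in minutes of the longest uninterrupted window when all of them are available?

Nikolai free: 07:30-13:30, 14:15-17:00, 18:45-21:45.
Tara free: 07:30-15:15, 17:30-21:00 (invert busy blocks within the working day).
Mei free: 07:15-14:15, 17:00-22:00.
Nikolai ∩ Tara: 07:30-13:30, 14:15-15:15, 18:45-21:00.
Nikolai ∩ Tara ∩ Mei: 07:30-13:30, 18:45-21:00.
The longest is 07:30-13:30 at 360 minutes.

360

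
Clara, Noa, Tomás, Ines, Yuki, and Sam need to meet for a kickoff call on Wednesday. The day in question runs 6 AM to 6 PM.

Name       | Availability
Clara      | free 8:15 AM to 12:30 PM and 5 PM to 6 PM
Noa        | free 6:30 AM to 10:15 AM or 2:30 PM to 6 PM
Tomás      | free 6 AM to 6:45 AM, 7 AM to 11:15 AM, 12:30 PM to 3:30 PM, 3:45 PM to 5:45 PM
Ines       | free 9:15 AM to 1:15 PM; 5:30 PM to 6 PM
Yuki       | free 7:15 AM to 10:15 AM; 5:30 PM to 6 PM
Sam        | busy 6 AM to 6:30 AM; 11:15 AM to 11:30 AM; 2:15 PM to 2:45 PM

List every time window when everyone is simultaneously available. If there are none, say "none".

Clara free: 08:15-12:30, 17:00-18:00.
Noa free: 06:30-10:15, 14:30-18:00.
Tomás free: 06:00-06:45, 07:00-11:15, 12:30-15:30, 15:45-17:45.
Ines free: 09:15-13:15, 17:30-18:00.
Yuki free: 07:15-10:15, 17:30-18:00.
Sam free: 06:30-11:15, 11:30-14:15, 14:45-18:00 (invert busy blocks within the working day).
Clara ∩ Noa: 08:15-10:15, 17:00-18:00.
Clara ∩ Noa ∩ Tomás: 08:15-10:15, 17:00-17:45.
Clara ∩ Noa ∩ Tomás ∩ Ines: 09:15-10:15, 17:30-17:45.
Clara ∩ Noa ∩ Tomás ∩ Ines ∩ Yuki: 09:15-10:15, 17:30-17:45.
Clara ∩ Noa ∩ Tomás ∩ Ines ∩ Yuki ∩ Sam: 09:15-10:15, 17:30-17:45.

09:15-10:15, 17:30-17:45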